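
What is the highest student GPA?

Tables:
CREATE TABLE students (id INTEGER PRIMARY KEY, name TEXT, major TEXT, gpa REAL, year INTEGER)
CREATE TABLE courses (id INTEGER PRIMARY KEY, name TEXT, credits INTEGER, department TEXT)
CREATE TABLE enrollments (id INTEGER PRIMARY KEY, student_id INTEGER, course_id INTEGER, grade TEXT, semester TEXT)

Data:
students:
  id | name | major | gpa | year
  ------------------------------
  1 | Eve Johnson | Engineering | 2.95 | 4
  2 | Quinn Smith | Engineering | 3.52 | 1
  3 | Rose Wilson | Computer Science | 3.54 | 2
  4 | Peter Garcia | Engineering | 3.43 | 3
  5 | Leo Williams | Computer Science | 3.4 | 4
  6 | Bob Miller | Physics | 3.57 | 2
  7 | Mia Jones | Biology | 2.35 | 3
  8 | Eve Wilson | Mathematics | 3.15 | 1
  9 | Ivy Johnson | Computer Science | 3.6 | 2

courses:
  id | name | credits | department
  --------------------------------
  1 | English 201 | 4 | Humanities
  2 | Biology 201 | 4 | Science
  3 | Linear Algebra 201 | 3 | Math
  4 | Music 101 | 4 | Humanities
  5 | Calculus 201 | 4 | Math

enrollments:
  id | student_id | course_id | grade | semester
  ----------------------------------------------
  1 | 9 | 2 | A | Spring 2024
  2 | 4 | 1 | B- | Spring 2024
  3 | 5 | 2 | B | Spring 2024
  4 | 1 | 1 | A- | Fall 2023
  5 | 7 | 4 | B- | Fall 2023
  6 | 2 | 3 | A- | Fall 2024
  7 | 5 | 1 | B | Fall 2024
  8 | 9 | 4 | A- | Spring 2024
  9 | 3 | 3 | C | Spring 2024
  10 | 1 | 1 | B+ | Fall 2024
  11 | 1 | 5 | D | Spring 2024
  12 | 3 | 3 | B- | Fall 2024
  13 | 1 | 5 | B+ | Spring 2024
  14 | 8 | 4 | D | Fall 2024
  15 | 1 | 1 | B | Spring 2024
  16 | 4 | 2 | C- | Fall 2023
SELECT MAX(gpa) FROM students

Execution result:
3.60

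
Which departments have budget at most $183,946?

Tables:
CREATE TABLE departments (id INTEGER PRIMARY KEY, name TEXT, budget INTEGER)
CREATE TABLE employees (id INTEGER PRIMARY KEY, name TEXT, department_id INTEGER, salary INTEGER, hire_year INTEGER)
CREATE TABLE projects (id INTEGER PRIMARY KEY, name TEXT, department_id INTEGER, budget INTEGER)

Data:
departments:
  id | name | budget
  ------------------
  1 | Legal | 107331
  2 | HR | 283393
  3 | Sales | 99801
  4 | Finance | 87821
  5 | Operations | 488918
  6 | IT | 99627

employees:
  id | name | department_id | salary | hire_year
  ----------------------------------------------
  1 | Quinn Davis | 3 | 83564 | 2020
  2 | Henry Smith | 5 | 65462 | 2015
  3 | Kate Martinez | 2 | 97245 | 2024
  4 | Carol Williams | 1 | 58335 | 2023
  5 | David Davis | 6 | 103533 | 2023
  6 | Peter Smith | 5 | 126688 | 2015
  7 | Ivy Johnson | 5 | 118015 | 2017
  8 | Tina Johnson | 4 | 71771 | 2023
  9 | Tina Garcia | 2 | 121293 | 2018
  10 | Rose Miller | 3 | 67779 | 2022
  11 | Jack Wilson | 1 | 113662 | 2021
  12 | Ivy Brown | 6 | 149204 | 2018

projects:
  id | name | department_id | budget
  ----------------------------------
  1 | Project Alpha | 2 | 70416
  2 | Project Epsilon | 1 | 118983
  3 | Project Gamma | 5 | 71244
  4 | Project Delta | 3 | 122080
SELECT name, budget FROM departments WHERE budget <= 183946

Execution result:
name | budget
Legal | 107331
Sales | 99801
Finance | 87821
IT | 99627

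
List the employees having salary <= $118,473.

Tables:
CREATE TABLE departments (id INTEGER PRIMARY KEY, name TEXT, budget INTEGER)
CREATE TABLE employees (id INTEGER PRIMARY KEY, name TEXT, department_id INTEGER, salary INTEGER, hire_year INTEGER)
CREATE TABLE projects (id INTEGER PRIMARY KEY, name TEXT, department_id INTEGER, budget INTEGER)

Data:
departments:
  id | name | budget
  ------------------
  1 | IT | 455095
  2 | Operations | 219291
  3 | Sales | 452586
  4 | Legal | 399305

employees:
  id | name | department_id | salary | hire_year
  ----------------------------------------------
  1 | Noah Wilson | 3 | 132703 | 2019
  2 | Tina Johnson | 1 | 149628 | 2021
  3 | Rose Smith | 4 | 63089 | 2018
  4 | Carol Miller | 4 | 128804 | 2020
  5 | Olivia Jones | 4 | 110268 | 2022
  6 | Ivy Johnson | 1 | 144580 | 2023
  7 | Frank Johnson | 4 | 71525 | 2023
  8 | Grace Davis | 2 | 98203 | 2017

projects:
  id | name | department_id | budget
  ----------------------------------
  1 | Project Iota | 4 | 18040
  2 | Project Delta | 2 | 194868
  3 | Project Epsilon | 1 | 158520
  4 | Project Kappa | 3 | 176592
SELECT name, salary FROM employees WHERE salary <= 118473

Execution result:
name | salary
Rose Smith | 63089
Olivia Jones | 110268
Frank Johnson | 71525
Grace Davis | 98203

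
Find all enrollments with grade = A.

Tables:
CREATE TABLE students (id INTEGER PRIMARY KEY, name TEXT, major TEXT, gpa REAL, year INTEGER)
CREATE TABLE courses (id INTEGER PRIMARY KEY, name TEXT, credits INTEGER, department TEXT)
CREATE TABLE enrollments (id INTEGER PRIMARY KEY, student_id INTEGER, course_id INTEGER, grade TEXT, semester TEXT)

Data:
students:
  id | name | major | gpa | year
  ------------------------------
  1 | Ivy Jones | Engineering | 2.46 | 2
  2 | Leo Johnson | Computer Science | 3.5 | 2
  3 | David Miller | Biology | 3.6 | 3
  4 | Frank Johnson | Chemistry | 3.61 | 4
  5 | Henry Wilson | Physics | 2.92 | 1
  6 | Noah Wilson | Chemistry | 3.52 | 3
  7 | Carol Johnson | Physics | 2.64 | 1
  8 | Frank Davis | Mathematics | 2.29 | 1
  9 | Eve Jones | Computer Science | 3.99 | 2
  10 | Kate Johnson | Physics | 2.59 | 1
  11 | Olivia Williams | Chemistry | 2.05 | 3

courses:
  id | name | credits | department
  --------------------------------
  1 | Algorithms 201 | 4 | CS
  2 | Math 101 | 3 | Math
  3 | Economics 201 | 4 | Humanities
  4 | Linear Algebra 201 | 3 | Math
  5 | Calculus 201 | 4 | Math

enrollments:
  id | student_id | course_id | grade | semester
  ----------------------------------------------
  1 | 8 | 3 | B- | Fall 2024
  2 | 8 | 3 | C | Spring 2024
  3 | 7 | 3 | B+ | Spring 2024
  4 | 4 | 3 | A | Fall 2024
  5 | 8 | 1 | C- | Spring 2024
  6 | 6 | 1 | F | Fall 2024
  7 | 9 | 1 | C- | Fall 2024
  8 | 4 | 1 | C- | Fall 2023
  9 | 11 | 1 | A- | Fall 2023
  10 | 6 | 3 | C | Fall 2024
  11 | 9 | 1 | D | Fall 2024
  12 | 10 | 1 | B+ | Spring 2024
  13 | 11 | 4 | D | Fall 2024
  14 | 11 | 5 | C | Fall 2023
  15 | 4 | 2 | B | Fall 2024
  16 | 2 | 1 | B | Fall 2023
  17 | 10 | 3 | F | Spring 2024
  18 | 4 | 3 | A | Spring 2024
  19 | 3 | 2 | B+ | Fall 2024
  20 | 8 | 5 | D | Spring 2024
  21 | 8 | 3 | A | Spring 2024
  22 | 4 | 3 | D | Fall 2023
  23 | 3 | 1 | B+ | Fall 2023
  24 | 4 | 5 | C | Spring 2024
SELECT id, grade FROM enrollments WHERE grade = 'A'

Execution result:
id | grade
4 | A
18 | A
21 | A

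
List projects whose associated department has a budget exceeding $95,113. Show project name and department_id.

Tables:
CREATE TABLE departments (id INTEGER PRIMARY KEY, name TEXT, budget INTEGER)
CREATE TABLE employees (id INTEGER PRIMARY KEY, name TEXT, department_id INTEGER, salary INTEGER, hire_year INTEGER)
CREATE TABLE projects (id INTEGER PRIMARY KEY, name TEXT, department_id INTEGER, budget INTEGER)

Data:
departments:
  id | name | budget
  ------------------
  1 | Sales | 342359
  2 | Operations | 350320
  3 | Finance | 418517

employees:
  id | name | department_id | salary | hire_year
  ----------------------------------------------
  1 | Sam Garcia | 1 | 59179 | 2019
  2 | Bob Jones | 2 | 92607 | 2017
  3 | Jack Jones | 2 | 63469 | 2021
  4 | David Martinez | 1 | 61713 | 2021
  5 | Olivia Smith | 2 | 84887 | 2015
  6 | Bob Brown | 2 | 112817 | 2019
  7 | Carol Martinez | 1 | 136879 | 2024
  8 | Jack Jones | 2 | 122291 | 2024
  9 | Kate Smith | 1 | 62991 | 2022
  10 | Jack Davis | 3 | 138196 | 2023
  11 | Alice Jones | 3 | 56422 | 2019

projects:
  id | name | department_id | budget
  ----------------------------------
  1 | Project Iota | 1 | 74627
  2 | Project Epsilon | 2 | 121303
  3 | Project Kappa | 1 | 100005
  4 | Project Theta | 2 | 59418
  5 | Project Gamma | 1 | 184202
SELECT name, department_id FROM projects WHERE department_id IN (SELECT id FROM departments WHERE budget > 95113)

Execution result:
name | department_id
Project Iota | 1
Project Epsilon | 2
Project Kappa | 1
Project Theta | 2
Project Gamma | 1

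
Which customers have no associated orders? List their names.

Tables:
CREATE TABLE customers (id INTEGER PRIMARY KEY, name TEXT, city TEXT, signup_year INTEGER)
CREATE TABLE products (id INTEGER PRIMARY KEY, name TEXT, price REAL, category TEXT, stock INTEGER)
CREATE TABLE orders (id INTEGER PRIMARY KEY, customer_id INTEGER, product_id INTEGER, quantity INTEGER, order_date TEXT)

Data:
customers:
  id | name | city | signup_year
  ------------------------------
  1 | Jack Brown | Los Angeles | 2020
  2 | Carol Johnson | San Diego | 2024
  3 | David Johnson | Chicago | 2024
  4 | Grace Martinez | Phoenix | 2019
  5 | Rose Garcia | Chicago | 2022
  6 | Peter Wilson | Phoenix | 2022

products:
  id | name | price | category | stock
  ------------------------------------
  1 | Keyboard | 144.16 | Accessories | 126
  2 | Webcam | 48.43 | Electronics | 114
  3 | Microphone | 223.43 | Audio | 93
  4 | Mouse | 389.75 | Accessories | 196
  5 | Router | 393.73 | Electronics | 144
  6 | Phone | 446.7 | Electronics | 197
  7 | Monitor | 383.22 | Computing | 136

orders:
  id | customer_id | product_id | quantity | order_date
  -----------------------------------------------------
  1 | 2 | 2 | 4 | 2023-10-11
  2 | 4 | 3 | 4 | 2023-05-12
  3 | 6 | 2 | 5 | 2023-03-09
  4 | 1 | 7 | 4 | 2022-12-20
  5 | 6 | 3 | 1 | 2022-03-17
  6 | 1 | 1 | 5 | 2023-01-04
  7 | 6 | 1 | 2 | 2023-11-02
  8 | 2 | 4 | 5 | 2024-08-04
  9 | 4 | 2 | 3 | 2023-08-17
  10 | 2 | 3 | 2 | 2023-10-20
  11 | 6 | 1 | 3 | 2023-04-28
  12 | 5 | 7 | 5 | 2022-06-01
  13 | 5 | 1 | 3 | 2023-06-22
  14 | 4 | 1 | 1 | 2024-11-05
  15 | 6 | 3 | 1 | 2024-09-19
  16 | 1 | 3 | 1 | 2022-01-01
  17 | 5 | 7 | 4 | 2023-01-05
SELECT p.name FROM customers p LEFT JOIN orders c ON c.customer_id = p.id WHERE c.id IS NULL

Execution result:
David Johnson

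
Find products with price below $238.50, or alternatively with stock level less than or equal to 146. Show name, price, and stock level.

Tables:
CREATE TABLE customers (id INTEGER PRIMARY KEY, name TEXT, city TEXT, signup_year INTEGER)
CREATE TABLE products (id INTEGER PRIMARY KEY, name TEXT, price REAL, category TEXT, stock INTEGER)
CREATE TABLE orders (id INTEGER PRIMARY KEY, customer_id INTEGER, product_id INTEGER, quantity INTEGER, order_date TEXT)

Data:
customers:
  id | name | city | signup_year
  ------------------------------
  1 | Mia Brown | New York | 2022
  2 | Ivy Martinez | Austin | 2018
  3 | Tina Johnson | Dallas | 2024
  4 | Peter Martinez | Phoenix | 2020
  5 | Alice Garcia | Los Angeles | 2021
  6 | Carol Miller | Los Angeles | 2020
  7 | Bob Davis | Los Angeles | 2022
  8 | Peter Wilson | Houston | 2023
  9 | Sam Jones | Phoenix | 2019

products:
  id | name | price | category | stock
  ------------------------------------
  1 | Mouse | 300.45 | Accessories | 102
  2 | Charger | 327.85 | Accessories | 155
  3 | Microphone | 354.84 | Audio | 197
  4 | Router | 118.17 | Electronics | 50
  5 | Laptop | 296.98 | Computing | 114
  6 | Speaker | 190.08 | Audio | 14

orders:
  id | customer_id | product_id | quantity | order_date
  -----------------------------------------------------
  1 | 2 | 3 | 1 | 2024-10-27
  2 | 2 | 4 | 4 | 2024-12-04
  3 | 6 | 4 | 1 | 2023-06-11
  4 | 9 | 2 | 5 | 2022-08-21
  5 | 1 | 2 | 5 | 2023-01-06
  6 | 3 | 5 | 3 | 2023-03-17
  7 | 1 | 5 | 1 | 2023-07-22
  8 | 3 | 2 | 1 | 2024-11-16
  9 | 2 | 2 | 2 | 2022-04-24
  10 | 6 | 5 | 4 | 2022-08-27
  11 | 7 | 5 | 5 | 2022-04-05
SELECT name, price, stock FROM products WHERE price < 238.5 OR stock <= 146

Execution result:
name | price | stock
Mouse | 300.45 | 102
Router | 118.17 | 50
Laptop | 296.98 | 114
Speaker | 190.08 | 14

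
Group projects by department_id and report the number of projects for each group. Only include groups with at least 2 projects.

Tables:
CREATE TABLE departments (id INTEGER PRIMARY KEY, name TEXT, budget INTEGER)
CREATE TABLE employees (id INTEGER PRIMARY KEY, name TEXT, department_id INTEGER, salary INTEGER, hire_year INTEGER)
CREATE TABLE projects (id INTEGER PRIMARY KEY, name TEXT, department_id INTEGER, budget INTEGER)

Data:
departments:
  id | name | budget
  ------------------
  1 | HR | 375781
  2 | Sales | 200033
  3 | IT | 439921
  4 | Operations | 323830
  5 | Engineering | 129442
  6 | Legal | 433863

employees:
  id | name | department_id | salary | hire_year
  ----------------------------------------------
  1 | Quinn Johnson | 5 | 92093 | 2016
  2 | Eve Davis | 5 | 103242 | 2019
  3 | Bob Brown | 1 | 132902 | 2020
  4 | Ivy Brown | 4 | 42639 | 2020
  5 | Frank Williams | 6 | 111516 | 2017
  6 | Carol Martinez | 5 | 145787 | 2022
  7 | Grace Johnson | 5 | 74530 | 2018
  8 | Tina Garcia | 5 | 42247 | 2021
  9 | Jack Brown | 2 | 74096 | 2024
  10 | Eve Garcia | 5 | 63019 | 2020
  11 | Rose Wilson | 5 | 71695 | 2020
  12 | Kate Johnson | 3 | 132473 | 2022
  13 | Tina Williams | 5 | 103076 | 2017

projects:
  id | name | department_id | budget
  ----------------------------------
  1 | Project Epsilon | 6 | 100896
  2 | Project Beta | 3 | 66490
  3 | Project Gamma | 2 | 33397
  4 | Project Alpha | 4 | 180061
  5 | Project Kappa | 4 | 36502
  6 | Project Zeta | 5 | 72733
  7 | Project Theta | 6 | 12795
SELECT department_id, COUNT(*) AS n FROM projects GROUP BY department_id HAVING COUNT(*) >= 2

Execution result:
department_id | n
4 | 2
6 | 2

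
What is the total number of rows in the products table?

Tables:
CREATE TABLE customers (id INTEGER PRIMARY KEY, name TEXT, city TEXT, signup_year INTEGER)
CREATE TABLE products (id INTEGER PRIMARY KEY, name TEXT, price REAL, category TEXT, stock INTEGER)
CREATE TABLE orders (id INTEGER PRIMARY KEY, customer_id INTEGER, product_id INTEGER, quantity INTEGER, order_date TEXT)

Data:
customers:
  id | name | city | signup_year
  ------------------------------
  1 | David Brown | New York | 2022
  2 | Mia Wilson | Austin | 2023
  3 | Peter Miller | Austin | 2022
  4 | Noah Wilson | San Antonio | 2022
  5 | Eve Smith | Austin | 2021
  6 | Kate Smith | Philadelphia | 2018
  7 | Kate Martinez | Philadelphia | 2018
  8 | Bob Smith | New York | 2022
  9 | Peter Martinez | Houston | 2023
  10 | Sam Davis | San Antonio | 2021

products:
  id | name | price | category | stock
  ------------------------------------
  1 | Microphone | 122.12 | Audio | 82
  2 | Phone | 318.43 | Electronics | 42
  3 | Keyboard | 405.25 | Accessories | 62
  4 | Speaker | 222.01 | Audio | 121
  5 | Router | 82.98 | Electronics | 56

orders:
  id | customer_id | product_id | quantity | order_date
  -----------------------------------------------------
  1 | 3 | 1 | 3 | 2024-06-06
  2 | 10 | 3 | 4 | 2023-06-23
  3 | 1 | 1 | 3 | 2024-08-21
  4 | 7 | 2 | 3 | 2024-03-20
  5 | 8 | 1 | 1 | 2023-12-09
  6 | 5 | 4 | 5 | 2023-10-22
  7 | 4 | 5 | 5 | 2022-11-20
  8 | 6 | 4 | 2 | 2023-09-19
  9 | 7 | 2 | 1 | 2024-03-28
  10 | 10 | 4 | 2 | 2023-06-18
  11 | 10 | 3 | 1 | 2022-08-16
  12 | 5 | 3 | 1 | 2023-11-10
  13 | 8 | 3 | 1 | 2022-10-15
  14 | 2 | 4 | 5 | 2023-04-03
SELECT COUNT(*) FROM products

Execution result:
5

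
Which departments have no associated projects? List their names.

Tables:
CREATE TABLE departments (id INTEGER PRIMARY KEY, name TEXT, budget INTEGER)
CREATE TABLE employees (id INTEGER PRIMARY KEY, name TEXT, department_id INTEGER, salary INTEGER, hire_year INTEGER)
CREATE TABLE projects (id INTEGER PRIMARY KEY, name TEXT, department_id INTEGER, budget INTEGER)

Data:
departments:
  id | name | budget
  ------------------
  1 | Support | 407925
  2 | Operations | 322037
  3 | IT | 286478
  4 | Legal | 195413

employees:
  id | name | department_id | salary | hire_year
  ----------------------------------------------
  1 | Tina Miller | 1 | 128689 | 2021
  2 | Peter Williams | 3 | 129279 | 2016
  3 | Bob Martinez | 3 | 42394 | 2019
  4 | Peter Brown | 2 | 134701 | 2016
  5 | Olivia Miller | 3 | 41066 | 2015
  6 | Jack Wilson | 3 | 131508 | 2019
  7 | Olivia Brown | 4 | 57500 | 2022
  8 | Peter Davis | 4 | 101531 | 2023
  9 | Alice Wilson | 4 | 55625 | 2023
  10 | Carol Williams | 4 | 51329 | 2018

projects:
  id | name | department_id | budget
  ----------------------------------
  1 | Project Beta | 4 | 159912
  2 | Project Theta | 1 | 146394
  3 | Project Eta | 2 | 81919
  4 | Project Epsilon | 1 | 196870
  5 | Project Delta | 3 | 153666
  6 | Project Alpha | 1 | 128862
SELECT p.name FROM departments p LEFT JOIN projects c ON c.department_id = p.id WHERE c.id IS NULL

Execution result:
(no rows)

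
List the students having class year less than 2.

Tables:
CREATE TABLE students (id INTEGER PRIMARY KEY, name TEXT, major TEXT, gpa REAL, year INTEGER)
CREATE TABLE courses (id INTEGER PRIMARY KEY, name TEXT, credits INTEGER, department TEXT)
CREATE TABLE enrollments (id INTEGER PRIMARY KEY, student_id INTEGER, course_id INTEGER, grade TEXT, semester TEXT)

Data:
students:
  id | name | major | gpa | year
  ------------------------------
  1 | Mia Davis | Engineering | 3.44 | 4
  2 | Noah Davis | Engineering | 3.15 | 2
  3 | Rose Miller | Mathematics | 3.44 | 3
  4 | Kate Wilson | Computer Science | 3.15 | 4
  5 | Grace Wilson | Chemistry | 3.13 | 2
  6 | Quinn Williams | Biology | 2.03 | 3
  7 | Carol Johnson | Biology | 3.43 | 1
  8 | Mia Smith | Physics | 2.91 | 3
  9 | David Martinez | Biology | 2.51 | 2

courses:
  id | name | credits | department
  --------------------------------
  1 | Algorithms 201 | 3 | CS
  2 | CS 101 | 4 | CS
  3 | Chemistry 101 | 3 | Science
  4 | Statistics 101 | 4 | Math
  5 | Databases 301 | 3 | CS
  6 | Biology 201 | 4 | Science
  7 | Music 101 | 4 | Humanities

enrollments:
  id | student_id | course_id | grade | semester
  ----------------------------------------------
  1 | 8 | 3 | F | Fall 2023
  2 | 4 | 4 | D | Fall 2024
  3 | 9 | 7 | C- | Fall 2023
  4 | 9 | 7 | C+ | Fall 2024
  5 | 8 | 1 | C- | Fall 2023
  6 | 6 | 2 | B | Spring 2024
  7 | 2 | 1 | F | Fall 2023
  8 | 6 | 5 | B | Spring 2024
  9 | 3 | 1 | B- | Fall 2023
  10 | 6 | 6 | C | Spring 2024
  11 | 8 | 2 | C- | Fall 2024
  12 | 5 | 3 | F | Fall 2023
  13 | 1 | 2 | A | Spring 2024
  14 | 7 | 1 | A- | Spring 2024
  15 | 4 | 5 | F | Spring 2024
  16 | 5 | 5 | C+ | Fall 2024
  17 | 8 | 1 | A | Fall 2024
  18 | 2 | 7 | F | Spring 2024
SELECT name, year FROM students WHERE year < 2

Execution result:
name | year
Carol Johnson | 1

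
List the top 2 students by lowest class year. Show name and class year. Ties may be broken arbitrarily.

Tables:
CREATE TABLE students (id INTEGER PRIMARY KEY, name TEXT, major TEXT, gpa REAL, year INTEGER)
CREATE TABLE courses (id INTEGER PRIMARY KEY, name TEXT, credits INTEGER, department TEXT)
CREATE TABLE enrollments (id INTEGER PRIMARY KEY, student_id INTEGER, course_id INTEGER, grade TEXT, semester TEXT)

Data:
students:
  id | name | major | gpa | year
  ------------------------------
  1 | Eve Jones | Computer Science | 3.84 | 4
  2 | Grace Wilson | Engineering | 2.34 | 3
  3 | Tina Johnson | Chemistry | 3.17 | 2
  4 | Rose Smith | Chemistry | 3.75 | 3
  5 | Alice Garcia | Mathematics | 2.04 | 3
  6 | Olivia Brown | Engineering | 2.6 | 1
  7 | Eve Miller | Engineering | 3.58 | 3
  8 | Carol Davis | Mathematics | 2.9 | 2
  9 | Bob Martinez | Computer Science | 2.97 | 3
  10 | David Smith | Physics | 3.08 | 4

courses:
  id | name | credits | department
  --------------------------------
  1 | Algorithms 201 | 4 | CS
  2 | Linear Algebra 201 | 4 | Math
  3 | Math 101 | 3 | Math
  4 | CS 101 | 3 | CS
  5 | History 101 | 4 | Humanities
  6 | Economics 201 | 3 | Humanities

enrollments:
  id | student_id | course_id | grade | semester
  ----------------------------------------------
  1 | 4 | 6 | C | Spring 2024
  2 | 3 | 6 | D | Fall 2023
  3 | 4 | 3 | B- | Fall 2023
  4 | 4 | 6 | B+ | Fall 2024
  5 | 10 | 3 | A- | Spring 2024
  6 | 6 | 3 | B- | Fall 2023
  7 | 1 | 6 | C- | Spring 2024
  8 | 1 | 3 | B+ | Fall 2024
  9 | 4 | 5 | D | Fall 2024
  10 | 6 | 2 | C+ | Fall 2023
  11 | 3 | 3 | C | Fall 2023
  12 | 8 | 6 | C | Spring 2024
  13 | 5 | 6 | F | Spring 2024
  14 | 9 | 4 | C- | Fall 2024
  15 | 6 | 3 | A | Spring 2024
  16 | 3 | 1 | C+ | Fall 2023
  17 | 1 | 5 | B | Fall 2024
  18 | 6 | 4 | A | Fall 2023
SELECT name, year FROM students ORDER BY year ASC LIMIT 2

Execution result:
name | year
Olivia Brown | 1
Tina Johnson | 2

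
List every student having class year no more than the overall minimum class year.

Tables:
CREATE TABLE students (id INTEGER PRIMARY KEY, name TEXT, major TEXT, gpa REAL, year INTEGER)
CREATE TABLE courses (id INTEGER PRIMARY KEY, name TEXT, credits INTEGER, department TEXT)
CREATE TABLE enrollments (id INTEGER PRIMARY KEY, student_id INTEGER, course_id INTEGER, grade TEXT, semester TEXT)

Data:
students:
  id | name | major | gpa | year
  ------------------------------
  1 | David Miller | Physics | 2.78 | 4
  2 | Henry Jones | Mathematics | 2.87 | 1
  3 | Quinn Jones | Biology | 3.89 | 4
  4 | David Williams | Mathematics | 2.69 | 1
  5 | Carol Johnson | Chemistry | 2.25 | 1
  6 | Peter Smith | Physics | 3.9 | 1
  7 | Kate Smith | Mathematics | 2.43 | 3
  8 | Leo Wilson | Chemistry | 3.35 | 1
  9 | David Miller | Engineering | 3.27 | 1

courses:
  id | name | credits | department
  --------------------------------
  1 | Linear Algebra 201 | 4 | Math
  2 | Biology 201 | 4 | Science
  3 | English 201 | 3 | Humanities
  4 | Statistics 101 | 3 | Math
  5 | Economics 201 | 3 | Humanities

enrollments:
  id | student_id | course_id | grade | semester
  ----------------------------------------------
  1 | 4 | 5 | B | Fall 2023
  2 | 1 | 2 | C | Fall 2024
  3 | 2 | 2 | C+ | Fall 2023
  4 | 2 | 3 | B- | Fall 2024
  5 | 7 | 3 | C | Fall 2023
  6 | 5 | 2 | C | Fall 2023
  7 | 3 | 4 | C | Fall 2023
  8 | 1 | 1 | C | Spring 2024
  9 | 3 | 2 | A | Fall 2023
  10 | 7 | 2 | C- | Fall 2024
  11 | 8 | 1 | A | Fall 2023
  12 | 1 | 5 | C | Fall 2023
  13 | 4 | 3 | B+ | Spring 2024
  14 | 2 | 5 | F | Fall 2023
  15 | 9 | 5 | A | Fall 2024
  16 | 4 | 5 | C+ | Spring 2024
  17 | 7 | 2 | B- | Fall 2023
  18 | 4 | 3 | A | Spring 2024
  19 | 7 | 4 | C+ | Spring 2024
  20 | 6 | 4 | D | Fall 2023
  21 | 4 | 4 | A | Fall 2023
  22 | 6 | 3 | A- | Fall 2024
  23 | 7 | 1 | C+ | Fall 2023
SELECT name, year FROM students WHERE year <= (SELECT MIN(year) FROM students)

Execution result:
name | year
Henry Jones | 1
David Williams | 1
Carol Johnson | 1
Peter Smith | 1
Leo Wilson | 1
David Miller | 1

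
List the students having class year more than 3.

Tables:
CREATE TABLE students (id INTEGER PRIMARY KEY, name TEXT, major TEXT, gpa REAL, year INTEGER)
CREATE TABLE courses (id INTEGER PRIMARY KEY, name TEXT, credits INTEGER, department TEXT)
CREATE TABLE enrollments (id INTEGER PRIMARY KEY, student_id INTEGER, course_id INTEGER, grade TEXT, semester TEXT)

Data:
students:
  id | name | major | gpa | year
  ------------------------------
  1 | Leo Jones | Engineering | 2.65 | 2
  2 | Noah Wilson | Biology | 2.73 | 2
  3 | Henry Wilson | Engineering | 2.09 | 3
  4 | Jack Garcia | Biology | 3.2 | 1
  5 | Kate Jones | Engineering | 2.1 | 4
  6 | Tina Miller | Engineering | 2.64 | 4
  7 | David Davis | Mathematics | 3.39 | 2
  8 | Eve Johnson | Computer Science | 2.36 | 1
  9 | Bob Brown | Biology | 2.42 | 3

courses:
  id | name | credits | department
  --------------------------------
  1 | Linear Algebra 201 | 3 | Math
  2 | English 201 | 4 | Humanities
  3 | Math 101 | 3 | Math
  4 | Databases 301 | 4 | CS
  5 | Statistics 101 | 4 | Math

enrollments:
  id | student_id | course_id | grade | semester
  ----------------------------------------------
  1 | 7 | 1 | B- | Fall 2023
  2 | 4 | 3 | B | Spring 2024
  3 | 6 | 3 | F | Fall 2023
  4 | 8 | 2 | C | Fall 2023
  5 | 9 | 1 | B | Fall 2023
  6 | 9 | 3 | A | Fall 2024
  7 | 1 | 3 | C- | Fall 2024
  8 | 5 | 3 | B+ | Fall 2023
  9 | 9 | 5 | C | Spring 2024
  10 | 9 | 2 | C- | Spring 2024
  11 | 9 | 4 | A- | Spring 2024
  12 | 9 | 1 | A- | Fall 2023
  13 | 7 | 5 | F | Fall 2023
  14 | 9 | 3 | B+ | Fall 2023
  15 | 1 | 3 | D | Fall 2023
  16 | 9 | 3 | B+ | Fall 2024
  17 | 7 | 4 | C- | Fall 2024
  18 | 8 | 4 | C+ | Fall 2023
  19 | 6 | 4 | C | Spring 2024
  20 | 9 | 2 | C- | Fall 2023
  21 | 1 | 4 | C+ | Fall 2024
SELECT name, year FROM students WHERE year > 3

Execution result:
name | year
Kate Jones | 4
Tina Miller | 4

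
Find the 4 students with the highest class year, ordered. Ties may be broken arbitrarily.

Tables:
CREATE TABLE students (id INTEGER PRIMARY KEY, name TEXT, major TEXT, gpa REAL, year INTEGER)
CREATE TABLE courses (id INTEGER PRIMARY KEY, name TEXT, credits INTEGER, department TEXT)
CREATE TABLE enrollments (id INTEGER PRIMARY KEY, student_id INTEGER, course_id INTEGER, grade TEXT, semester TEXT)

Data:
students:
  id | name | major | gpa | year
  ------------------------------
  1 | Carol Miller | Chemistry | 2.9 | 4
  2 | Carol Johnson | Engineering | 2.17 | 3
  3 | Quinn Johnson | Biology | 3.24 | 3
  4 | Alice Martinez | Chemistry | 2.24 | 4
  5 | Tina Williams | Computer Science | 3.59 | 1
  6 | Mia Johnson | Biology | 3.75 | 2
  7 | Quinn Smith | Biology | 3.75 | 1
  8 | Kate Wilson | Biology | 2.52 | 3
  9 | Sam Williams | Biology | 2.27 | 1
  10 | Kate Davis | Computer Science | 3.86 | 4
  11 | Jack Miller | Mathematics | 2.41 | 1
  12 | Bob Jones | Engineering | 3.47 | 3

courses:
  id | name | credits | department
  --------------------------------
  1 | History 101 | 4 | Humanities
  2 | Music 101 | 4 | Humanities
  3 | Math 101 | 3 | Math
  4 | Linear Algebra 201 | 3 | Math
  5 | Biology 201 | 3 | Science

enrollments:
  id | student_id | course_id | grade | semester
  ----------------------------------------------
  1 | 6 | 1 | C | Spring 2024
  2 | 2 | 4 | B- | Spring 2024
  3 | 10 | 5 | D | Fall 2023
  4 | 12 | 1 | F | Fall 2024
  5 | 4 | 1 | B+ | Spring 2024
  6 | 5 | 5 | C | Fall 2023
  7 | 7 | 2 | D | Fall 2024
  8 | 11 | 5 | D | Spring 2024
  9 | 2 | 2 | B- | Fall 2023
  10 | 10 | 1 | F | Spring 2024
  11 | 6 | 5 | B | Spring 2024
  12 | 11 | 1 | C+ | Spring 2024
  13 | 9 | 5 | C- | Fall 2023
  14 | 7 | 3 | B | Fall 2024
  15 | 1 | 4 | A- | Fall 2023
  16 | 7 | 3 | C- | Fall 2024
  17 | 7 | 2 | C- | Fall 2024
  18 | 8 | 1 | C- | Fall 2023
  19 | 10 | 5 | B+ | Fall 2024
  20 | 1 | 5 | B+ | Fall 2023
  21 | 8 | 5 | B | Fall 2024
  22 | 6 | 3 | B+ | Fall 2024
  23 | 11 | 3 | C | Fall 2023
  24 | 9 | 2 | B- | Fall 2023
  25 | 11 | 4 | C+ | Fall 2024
SELECT name, year FROM students ORDER BY year DESC LIMIT 4

Execution result:
name | year
Carol Miller | 4
Alice Martinez | 4
Kate Davis | 4
Carol Johnson | 3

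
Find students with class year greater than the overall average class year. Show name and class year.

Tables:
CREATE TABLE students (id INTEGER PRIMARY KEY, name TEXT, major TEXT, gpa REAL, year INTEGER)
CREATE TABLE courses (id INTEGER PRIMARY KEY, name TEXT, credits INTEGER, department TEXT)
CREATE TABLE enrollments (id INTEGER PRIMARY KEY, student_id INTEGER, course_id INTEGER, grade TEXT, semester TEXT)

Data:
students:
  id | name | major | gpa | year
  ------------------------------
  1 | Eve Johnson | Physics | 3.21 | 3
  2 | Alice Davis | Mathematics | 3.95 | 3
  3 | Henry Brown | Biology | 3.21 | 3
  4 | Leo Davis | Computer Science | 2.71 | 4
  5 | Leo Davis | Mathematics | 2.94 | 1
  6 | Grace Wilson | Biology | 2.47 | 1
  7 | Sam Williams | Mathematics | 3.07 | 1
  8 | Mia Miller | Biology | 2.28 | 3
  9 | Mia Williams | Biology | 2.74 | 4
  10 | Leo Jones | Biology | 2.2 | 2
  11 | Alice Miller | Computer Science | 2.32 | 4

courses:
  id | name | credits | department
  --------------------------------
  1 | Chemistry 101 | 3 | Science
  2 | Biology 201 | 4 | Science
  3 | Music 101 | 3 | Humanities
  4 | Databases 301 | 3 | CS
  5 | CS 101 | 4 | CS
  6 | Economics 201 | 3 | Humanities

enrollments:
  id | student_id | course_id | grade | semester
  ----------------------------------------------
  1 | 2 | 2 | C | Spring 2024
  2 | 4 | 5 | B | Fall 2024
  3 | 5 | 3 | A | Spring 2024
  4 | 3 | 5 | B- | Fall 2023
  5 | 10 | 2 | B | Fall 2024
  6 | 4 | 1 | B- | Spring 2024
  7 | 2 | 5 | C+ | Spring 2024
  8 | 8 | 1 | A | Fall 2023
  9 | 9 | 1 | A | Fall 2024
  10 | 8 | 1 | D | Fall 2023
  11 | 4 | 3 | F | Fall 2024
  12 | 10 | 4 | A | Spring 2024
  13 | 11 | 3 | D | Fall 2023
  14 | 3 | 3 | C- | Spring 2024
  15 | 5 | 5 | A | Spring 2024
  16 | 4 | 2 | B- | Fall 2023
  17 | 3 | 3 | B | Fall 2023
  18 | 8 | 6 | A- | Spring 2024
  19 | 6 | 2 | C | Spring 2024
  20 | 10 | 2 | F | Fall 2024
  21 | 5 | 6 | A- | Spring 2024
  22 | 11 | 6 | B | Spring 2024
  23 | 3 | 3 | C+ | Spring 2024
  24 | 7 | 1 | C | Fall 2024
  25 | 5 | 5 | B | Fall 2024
SELECT name, year FROM students WHERE year > (SELECT AVG(year) FROM students)

Execution result:
name | year
Eve Johnson | 3
Alice Davis | 3
Henry Brown | 3
Leo Davis | 4
Mia Miller | 3
Mia Williams | 4
Alice Miller | 4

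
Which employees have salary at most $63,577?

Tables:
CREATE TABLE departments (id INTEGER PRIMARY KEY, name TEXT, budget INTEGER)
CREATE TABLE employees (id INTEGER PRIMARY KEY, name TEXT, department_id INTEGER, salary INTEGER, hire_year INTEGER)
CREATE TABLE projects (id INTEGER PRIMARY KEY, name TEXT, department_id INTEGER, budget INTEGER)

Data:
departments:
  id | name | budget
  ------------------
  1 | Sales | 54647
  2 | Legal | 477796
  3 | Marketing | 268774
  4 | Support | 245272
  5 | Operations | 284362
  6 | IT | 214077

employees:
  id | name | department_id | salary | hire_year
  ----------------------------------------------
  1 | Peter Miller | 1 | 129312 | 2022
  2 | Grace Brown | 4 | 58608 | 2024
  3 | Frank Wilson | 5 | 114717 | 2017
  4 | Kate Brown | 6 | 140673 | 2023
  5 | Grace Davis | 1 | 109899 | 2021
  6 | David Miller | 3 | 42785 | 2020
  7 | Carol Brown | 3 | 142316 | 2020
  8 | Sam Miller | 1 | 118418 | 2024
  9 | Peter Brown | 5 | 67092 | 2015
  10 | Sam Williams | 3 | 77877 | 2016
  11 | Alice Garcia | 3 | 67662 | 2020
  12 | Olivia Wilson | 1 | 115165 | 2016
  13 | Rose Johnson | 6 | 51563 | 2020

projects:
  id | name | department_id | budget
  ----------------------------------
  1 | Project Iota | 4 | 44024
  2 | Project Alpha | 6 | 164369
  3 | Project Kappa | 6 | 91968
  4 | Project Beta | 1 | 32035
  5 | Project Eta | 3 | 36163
SELECT name, salary FROM employees WHERE salary <= 63577

Execution result:
name | salary
Grace Brown | 58608
David Miller | 42785
Rose Johnson | 51563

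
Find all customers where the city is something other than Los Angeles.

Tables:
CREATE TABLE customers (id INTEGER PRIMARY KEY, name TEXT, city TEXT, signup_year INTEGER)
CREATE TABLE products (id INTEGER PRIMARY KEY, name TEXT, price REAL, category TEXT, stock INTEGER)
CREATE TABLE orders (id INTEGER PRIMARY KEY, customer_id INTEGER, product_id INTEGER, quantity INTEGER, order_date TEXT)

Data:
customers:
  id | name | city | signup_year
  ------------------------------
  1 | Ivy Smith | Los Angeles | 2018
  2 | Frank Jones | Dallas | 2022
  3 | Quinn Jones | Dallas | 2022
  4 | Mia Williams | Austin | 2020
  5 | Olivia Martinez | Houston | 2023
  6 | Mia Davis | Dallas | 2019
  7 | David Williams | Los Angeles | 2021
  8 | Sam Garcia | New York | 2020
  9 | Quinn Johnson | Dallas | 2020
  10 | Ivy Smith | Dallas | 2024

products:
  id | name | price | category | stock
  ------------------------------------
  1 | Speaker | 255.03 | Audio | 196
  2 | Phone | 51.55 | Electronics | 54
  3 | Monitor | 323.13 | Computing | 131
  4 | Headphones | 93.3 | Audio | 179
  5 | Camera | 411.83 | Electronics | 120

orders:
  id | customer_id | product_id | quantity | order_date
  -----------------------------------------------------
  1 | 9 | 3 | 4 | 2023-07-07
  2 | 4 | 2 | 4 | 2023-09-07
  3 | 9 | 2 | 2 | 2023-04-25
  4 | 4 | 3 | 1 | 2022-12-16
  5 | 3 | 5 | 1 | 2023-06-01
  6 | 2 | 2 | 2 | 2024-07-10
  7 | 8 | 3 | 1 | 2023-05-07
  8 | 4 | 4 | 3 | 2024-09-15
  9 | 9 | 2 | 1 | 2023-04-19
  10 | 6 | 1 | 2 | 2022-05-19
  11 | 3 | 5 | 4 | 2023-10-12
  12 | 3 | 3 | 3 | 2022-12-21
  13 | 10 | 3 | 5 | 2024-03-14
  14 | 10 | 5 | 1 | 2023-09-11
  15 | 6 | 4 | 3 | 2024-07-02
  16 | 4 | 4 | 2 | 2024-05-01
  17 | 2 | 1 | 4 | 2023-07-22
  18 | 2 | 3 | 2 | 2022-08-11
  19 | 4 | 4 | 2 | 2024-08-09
SELECT name, city FROM customers WHERE city <> 'Los Angeles'

Execution result:
name | city
Frank Jones | Dallas
Quinn Jones | Dallas
Mia Williams | Austin
Olivia Martinez | Houston
Mia Davis | Dallas
Sam Garcia | New York
Quinn Johnson | Dallas
Ivy Smith | Dallas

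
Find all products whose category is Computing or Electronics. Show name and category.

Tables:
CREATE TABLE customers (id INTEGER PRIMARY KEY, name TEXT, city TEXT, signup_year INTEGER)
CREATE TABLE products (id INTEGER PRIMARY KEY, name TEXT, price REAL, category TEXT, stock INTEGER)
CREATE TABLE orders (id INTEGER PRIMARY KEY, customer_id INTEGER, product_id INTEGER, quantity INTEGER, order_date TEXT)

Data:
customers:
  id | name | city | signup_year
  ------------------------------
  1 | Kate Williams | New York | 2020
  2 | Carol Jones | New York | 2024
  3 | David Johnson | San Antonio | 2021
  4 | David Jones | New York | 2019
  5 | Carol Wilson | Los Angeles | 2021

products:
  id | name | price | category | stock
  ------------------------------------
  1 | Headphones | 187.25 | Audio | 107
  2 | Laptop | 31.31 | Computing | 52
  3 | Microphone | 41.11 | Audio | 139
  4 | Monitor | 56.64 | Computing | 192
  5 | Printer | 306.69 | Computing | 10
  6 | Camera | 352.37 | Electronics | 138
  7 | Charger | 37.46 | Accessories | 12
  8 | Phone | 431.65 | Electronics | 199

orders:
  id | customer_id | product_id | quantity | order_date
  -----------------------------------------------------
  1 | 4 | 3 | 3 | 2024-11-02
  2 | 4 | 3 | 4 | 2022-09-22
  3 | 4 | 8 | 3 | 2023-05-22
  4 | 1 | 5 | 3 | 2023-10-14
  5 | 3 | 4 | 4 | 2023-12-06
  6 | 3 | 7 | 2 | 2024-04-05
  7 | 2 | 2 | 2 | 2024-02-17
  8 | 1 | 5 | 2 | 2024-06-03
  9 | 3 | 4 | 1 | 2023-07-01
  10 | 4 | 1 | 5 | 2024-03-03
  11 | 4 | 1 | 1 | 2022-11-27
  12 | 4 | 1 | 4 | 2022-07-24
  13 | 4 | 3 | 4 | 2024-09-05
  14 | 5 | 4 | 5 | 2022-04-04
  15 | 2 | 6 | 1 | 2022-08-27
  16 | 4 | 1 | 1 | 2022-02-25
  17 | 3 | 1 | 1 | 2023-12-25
SELECT name, category FROM products WHERE category IN ('Computing', 'Electronics')

Execution result:
name | category
Laptop | Computing
Monitor | Computing
Printer | Computing
Camera | Electronics
Phone | Electronics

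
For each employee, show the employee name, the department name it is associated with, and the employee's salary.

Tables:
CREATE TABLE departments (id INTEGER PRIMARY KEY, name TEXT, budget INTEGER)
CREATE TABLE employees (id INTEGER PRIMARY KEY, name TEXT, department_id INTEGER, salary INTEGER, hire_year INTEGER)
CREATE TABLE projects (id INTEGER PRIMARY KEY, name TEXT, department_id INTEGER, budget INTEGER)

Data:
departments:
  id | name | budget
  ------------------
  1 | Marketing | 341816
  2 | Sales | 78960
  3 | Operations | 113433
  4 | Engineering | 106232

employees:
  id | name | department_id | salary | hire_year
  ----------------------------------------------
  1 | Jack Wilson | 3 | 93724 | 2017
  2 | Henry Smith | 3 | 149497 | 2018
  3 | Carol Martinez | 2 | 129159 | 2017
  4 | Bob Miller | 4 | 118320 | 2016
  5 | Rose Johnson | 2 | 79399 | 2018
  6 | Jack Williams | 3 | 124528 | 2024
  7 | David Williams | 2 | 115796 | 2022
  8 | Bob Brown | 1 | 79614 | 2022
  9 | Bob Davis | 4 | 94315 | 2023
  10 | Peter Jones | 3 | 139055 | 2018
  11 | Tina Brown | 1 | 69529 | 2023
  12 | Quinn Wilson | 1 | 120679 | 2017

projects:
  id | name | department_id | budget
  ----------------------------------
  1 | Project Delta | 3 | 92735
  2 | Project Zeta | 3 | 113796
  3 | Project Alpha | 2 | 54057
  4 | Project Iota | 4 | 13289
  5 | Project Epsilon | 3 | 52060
SELECT c.name, p.name AS department, c.salary FROM employees c JOIN departments p ON c.department_id = p.id

Execution result:
name | department | salary
Jack Wilson | Operations | 93724
Henry Smith | Operations | 149497
Carol Martinez | Sales | 129159
Bob Miller | Engineering | 118320
Rose Johnson | Sales | 79399
Jack Williams | Operations | 124528
David Williams | Sales | 115796
Bob Brown | Marketing | 79614
Bob Davis | Engineering | 94315
Peter Jones | Operations | 139055
Tina Brown | Marketing | 69529
Quinn Wilson | Marketing | 120679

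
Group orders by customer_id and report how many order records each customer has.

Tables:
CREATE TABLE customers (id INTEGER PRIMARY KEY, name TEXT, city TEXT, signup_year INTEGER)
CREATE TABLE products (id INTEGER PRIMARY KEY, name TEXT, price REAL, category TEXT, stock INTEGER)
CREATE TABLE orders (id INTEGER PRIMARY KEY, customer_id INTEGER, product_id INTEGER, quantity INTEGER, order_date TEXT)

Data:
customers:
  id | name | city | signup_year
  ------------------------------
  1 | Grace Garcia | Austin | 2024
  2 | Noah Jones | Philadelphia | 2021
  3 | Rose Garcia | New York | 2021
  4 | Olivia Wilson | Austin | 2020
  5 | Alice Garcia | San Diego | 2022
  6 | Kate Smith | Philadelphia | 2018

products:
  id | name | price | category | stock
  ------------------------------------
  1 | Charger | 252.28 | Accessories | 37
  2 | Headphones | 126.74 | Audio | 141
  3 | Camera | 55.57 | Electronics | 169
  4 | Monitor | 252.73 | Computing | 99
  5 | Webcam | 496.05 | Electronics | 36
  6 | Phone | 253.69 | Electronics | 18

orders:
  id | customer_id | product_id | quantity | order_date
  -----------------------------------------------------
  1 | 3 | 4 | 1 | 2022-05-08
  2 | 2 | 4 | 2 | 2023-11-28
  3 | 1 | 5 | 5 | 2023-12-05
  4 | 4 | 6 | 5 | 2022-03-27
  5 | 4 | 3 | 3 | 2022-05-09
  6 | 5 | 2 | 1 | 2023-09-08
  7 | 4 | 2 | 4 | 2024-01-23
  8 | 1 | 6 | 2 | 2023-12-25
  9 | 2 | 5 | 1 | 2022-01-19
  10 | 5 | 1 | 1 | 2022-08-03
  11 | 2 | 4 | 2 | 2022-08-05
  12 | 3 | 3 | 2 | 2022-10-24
SELECT customer_id, COUNT(*) AS order_count FROM orders GROUP BY customer_id

Execution result:
customer_id | order_count
1 | 2
2 | 3
3 | 2
4 | 3
5 | 2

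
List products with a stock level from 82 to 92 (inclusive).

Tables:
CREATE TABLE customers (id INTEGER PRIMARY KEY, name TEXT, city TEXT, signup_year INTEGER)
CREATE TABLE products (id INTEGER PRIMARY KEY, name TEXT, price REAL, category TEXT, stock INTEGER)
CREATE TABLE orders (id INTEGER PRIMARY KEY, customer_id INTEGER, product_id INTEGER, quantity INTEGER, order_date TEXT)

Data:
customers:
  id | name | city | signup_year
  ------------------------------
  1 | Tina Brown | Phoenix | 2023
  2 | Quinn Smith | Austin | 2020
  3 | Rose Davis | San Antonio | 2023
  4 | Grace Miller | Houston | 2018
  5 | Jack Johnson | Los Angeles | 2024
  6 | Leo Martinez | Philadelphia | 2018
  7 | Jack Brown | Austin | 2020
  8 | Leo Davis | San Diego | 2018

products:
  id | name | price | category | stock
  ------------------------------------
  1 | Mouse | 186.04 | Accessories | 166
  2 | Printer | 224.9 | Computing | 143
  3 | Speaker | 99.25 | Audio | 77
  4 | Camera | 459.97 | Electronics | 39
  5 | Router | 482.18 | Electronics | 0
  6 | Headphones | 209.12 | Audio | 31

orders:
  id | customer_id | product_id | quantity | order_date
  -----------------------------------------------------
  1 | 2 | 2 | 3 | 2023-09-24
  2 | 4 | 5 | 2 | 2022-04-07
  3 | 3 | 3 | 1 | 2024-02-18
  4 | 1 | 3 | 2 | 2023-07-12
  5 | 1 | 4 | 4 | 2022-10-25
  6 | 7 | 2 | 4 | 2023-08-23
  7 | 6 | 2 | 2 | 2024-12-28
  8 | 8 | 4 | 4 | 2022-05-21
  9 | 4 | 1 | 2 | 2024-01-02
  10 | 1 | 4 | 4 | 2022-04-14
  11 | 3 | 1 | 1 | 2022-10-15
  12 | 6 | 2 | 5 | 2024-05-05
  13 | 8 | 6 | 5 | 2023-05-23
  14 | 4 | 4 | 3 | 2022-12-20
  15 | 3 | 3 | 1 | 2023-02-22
SELECT name, stock FROM products WHERE stock BETWEEN 82 AND 92

Execution result:
(no rows)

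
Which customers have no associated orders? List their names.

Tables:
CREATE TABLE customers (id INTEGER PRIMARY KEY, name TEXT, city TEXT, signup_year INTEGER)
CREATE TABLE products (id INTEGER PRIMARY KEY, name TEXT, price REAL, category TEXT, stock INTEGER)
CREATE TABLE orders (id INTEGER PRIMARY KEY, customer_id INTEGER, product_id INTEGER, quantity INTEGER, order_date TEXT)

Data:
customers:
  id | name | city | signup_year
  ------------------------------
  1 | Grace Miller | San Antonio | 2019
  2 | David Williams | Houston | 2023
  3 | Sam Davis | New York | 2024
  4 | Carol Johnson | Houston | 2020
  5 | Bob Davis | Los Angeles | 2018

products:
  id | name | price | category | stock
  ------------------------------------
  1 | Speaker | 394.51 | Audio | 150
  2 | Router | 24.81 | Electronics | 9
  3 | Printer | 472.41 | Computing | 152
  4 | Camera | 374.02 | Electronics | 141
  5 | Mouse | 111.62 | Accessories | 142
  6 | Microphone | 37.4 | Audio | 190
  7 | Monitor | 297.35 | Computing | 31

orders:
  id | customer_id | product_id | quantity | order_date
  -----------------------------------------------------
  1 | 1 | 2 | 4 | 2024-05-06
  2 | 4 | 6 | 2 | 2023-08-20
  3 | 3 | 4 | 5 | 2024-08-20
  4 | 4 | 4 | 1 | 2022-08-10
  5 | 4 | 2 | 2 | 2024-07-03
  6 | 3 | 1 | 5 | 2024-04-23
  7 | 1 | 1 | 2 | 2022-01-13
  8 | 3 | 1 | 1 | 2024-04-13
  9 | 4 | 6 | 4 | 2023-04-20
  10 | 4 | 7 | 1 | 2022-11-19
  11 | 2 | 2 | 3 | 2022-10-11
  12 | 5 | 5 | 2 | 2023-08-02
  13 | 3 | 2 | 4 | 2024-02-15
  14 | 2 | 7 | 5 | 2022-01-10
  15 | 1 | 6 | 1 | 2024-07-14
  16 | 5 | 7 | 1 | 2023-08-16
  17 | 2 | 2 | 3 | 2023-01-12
SELECT p.name FROM customers p LEFT JOIN orders c ON c.customer_id = p.id WHERE c.id IS NULL

Execution result:
(no rows)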